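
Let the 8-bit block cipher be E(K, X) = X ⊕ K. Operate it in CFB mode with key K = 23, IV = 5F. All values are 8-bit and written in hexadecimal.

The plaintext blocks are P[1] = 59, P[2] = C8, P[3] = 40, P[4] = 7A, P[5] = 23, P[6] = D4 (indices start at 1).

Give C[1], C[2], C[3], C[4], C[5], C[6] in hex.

CFB encryption: C_i = P_i ⊕ E(K, C_{i−1}), with C_{0} = IV.
C[1]: E(K, 5F) = 7C; 59 ⊕ 7C = 25.
C[2]: E(K, 25) = 06; C8 ⊕ 06 = CE.
C[3]: E(K, CE) = ED; 40 ⊕ ED = AD.
C[4]: E(K, AD) = 8E; 7A ⊕ 8E = F4.
C[5]: E(K, F4) = D7; 23 ⊕ D7 = F4.
C[6]: E(K, F4) = D7; D4 ⊕ D7 = 03.

C[1] = 25, C[2] = CE, C[3] = AD, C[4] = F4, C[5] = F4, C[6] = 03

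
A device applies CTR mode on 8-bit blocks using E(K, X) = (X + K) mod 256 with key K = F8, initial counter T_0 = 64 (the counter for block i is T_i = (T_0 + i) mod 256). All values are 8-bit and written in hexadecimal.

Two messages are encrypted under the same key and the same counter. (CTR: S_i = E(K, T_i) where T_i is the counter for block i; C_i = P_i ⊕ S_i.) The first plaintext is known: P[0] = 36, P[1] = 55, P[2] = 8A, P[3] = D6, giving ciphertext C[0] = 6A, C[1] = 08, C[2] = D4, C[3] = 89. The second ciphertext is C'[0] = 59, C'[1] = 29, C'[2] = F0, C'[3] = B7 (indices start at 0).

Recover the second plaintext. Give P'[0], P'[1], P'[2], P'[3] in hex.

P'[0] = 05, P'[1] = 74, P'[2] = AE, P'[3] = E8

In CTR with a reused counter, both messages share the same keystream S_i, so C_i ⊕ C'_i = P_i ⊕ P'_i and thus P'_i = P_i ⊕ C_i ⊕ C'_i.
P'[0]: 36 ⊕ 6A ⊕ 59 = 05.
P'[1]: 55 ⊕ 08 ⊕ 29 = 74.
P'[2]: 8A ⊕ D4 ⊕ F0 = AE.
P'[3]: D6 ⊕ 89 ⊕ B7 = E8.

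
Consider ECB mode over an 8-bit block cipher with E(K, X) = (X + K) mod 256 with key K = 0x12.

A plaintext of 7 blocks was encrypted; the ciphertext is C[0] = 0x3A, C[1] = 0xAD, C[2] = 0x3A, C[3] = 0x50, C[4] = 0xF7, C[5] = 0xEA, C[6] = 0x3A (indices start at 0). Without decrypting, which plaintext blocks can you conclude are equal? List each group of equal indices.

ECB encrypts each block independently with the same key, so equal ciphertext blocks imply equal plaintext blocks.
C[0] = C[2] = C[6] = 0x3A, so P[0] = P[2] = P[6].

P[0] = P[2] = P[6]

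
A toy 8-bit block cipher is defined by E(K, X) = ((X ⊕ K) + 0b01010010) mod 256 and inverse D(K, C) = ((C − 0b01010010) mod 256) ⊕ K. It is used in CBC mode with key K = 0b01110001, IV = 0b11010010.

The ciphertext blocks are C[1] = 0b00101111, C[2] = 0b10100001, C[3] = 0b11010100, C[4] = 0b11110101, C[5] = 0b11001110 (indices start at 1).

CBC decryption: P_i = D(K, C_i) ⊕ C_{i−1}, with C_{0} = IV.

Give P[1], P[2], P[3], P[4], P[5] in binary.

P[1] = 0b01111110, P[2] = 0b00010001, P[3] = 0b01010010, P[4] = 0b00000110, P[5] = 0b11111000

P[1]: D(K, 0b00101111) = 0b10101100; 0b10101100 ⊕ 0b11010010 = 0b01111110.
P[2]: D(K, 0b10100001) = 0b00111110; 0b00111110 ⊕ 0b00101111 = 0b00010001.
P[3]: D(K, 0b11010100) = 0b11110011; 0b11110011 ⊕ 0b10100001 = 0b01010010.
P[4]: D(K, 0b11110101) = 0b11010010; 0b11010010 ⊕ 0b11010100 = 0b00000110.
P[5]: D(K, 0b11001110) = 0b00001101; 0b00001101 ⊕ 0b11110101 = 0b11111000.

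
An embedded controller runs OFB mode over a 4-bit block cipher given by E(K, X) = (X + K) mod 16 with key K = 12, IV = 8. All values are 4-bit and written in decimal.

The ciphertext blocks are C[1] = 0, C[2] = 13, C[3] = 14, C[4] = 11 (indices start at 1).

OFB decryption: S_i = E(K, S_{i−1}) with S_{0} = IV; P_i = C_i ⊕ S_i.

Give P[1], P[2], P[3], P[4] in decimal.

P[1]: S = E(K, 8) = 4; 0 ⊕ 4 = 4.
P[2]: S = E(K, 4) = 0; 13 ⊕ 0 = 13.
P[3]: S = E(K, 0) = 12; 14 ⊕ 12 = 2.
P[4]: S = E(K, 12) = 8; 11 ⊕ 8 = 3.

P[1] = 4, P[2] = 13, P[3] = 2, P[4] = 3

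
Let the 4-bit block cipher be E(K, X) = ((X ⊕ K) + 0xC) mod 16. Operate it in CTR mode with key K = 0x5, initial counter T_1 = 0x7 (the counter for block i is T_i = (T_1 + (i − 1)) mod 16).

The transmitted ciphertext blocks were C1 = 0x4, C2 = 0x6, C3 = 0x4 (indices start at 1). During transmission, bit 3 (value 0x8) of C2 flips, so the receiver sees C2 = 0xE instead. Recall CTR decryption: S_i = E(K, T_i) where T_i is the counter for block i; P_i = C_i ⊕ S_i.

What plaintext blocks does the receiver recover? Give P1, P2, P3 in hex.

P1 = 0xA, P2 = 0x7, P3 = 0xC

Only C2 changed, to 0xE. In CTR, a change in C_i flips the same bit in P_i only; the keystream is unaffected. Decrypting the received ciphertext:
P1: T = 0x7, S = E(K, T) = 0xE; 0x4 ⊕ 0xE = 0xA.
P2: T = 0x8, S = E(K, T) = 0x9; 0xE ⊕ 0x9 = 0x7.
P3: T = 0x9, S = E(K, T) = 0x8; 0x4 ⊕ 0x8 = 0xC.
Blocks that differ from the original plaintext: P2.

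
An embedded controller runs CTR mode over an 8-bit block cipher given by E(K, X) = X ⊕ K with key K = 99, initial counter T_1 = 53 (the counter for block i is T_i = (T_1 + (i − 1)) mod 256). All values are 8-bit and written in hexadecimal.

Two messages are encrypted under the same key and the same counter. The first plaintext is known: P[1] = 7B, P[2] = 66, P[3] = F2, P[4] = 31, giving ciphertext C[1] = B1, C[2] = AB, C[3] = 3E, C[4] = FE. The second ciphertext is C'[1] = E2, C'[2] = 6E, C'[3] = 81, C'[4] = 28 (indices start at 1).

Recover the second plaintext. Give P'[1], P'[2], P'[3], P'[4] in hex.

In CTR with a reused counter, both messages share the same keystream S_i, so C_i ⊕ C'_i = P_i ⊕ P'_i and thus P'_i = P_i ⊕ C_i ⊕ C'_i.
P'[1]: 7B ⊕ B1 ⊕ E2 = 28.
P'[2]: 66 ⊕ AB ⊕ 6E = A3.
P'[3]: F2 ⊕ 3E ⊕ 81 = 4D.
P'[4]: 31 ⊕ FE ⊕ 28 = E7.

P'[1] = 28, P'[2] = A3, P'[3] = 4D, P'[4] = E7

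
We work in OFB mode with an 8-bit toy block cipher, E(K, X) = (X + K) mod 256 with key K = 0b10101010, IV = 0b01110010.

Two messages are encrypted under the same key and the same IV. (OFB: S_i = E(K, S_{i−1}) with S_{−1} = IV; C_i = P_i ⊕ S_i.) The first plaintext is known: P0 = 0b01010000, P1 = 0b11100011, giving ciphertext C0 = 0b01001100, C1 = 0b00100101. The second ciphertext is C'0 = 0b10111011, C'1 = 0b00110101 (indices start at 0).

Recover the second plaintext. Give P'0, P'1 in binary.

P'0 = 0b10100111, P'1 = 0b11110011

In OFB with a reused IV, both messages share the same keystream S_i, so C_i ⊕ C'_i = P_i ⊕ P'_i and thus P'_i = P_i ⊕ C_i ⊕ C'_i.
P'0: 0b01010000 ⊕ 0b01001100 ⊕ 0b10111011 = 0b10100111.
P'1: 0b11100011 ⊕ 0b00100101 ⊕ 0b00110101 = 0b11110011.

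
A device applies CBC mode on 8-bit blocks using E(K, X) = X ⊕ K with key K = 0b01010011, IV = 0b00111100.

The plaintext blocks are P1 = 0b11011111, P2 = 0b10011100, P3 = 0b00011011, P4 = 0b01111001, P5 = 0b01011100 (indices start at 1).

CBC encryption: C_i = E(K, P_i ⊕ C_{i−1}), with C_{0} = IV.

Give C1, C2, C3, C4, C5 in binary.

C1 = 0b10110000, C2 = 0b01111111, C3 = 0b00110111, C4 = 0b00011101, C5 = 0b00010010

C1: P1 ⊕ 0b00111100 = 0b11100011; E(K, 0b11100011) = 0b10110000.
C2: P2 ⊕ 0b10110000 = 0b00101100; E(K, 0b00101100) = 0b01111111.
C3: P3 ⊕ 0b01111111 = 0b01100100; E(K, 0b01100100) = 0b00110111.
C4: P4 ⊕ 0b00110111 = 0b01001110; E(K, 0b01001110) = 0b00011101.
C5: P5 ⊕ 0b00011101 = 0b01000001; E(K, 0b01000001) = 0b00010010.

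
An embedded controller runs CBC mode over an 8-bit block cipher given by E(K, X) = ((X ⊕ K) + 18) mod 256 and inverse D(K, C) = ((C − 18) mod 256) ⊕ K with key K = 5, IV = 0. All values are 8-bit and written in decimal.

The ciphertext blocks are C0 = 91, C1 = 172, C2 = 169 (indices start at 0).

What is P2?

P2 = 62

CBC decryption: P_i = D(K, C_i) ⊕ C_{i−1}, with C_{−1} = IV.
P2: D(K, 169) = 146; 146 ⊕ 172 = 62.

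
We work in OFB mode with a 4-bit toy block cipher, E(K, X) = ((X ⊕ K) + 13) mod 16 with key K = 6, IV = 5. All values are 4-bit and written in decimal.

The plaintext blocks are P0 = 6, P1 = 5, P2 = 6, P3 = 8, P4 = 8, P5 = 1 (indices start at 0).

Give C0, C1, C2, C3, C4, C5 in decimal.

OFB encryption: S_i = E(K, S_{i−1}) with S_{−1} = IV; C_i = P_i ⊕ S_i.
C0: S = E(K, 5) = 0; 6 ⊕ 0 = 6.
C1: S = E(K, 0) = 3; 5 ⊕ 3 = 6.
C2: S = E(K, 3) = 2; 6 ⊕ 2 = 4.
C3: S = E(K, 2) = 1; 8 ⊕ 1 = 9.
C4: S = E(K, 1) = 4; 8 ⊕ 4 = 12.
C5: S = E(K, 4) = 15; 1 ⊕ 15 = 14.

C0 = 6, C1 = 6, C2 = 4, C3 = 9, C4 = 12, C5 = 14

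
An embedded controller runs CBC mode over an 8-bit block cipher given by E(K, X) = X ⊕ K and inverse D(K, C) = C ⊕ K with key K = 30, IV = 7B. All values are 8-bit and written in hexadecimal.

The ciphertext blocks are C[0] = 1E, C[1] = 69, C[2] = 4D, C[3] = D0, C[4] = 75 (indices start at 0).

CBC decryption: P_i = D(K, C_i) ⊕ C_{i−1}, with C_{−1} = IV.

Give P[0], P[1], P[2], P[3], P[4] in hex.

P[0] = 55, P[1] = 47, P[2] = 14, P[3] = AD, P[4] = 95

P[0]: D(K, 1E) = 2E; 2E ⊕ 7B = 55.
P[1]: D(K, 69) = 59; 59 ⊕ 1E = 47.
P[2]: D(K, 4D) = 7D; 7D ⊕ 69 = 14.
P[3]: D(K, D0) = E0; E0 ⊕ 4D = AD.
P[4]: D(K, 75) = 45; 45 ⊕ D0 = 95.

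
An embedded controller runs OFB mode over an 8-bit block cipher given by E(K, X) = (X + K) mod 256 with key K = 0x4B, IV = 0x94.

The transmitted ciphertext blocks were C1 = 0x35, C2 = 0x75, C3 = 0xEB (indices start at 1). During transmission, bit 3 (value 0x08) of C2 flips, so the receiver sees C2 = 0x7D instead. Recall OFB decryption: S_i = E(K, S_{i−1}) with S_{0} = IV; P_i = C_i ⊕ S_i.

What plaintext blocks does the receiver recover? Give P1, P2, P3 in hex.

P1 = 0xEA, P2 = 0x57, P3 = 0x9E

Only C2 changed, to 0x7D. In OFB, a change in C_i flips the same bit in P_i only; the keystream is unaffected. Decrypting the received ciphertext:
P1: S = E(K, 0x94) = 0xDF; 0x35 ⊕ 0xDF = 0xEA.
P2: S = E(K, 0xDF) = 0x2A; 0x7D ⊕ 0x2A = 0x57.
P3: S = E(K, 0x2A) = 0x75; 0xEB ⊕ 0x75 = 0x9E.
Blocks that differ from the original plaintext: P2.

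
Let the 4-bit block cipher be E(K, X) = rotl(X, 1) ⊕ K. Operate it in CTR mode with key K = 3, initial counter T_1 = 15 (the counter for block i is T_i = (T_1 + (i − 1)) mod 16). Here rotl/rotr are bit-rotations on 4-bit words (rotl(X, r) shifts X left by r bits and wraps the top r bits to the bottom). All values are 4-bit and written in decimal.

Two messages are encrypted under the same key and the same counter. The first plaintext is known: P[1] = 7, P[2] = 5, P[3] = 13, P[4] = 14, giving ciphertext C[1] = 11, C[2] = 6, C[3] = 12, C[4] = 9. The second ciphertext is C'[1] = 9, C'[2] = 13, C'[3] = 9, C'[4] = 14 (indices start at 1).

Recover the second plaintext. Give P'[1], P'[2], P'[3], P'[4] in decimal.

P'[1] = 5, P'[2] = 14, P'[3] = 8, P'[4] = 9

In CTR with a reused counter, both messages share the same keystream S_i, so C_i ⊕ C'_i = P_i ⊕ P'_i and thus P'_i = P_i ⊕ C_i ⊕ C'_i.
P'[1]: 7 ⊕ 11 ⊕ 9 = 5.
P'[2]: 5 ⊕ 6 ⊕ 13 = 14.
P'[3]: 13 ⊕ 12 ⊕ 9 = 8.
P'[4]: 14 ⊕ 9 ⊕ 14 = 9.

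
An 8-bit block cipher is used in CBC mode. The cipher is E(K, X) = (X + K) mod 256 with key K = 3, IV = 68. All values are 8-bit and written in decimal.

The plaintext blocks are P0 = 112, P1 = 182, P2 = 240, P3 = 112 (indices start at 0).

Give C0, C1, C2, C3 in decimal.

CBC encryption: C_i = E(K, P_i ⊕ C_{i−1}), with C_{−1} = IV.
C0: P0 ⊕ 68 = 52; E(K, 52) = 55.
C1: P1 ⊕ 55 = 129; E(K, 129) = 132.
C2: P2 ⊕ 132 = 116; E(K, 116) = 119.
C3: P3 ⊕ 119 = 7; E(K, 7) = 10.

C0 = 55, C1 = 132, C2 = 119, C3 = 10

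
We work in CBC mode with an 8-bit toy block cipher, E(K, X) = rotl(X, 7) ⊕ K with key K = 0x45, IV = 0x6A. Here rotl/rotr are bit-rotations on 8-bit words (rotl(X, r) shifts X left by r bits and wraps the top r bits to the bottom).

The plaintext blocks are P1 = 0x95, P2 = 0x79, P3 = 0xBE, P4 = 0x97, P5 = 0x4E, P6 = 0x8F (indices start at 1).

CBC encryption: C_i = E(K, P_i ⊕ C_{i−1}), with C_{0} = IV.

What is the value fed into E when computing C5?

C1: P1 ⊕ 0x6A = 0xFF; E(K, 0xFF) = 0xBA.
C2: P2 ⊕ 0xBA = 0xC3; E(K, 0xC3) = 0xA4.
C3: P3 ⊕ 0xA4 = 0x1A; E(K, 0x1A) = 0x48.
C4: P4 ⊕ 0x48 = 0xDF; E(K, 0xDF) = 0xAA.
C5: P5 ⊕ 0xAA = 0xE4; E(K, 0xE4) = 0x37.
So the input to E for block 5 is 0xE4.

0xE4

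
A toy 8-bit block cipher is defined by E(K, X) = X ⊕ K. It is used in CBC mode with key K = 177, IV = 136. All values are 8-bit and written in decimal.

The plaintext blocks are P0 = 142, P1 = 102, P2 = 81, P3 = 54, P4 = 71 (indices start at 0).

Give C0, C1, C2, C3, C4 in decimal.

CBC encryption: C_i = E(K, P_i ⊕ C_{i−1}), with C_{−1} = IV.
C0: P0 ⊕ 136 = 6; E(K, 6) = 183.
C1: P1 ⊕ 183 = 209; E(K, 209) = 96.
C2: P2 ⊕ 96 = 49; E(K, 49) = 128.
C3: P3 ⊕ 128 = 182; E(K, 182) = 7.
C4: P4 ⊕ 7 = 64; E(K, 64) = 241.

C0 = 183, C1 = 96, C2 = 128, C3 = 7, C4 = 241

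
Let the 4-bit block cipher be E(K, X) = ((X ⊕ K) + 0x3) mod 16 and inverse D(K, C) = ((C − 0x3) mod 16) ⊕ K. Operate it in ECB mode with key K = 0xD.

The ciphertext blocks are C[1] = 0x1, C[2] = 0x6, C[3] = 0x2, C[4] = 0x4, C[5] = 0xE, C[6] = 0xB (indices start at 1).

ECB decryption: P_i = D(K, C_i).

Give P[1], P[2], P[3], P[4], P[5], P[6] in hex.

P[1]: D(K, 0x1) = 0x3.
P[2]: D(K, 0x6) = 0xE.
P[3]: D(K, 0x2) = 0x2.
P[4]: D(K, 0x4) = 0xC.
P[5]: D(K, 0xE) = 0x6.
P[6]: D(K, 0xB) = 0x5.

P[1] = 0x3, P[2] = 0xE, P[3] = 0x2, P[4] = 0xC, P[5] = 0x6, P[6] = 0x5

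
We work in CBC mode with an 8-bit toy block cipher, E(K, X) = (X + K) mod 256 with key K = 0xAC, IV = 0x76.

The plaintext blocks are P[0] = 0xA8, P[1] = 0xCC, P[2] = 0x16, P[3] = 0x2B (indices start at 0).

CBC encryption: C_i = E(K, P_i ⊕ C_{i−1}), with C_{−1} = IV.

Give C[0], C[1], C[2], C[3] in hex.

C[0]: P[0] ⊕ 0x76 = 0xDE; E(K, 0xDE) = 0x8A.
C[1]: P[1] ⊕ 0x8A = 0x46; E(K, 0x46) = 0xF2.
C[2]: P[2] ⊕ 0xF2 = 0xE4; E(K, 0xE4) = 0x90.
C[3]: P[3] ⊕ 0x90 = 0xBB; E(K, 0xBB) = 0x67.

C[0] = 0x8A, C[1] = 0xF2, C[2] = 0x90, C[3] = 0x67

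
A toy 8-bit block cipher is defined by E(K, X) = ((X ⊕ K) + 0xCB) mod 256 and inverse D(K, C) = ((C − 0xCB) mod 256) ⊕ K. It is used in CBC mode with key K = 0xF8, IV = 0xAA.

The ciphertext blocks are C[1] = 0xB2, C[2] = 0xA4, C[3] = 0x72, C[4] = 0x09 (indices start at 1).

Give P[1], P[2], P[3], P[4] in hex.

CBC decryption: P_i = D(K, C_i) ⊕ C_{i−1}, with C_{0} = IV.
P[1]: D(K, 0xB2) = 0x1F; 0x1F ⊕ 0xAA = 0xB5.
P[2]: D(K, 0xA4) = 0x21; 0x21 ⊕ 0xB2 = 0x93.
P[3]: D(K, 0x72) = 0x5F; 0x5F ⊕ 0xA4 = 0xFB.
P[4]: D(K, 0x09) = 0xC6; 0xC6 ⊕ 0x72 = 0xB4.

P[1] = 0xB5, P[2] = 0x93, P[3] = 0xFB, P[4] = 0xB4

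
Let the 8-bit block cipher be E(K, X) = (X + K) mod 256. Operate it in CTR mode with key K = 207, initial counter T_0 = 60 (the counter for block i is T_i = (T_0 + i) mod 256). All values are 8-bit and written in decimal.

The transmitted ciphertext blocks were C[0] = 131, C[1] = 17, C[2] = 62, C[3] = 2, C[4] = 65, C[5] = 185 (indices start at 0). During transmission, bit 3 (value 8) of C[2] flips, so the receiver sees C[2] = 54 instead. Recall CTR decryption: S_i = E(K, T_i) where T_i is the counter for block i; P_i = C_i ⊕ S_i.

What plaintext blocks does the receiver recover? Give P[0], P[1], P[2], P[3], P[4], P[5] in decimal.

Only C[2] changed, to 54. In CTR, a change in C_i flips the same bit in P_i only; the keystream is unaffected. Decrypting the received ciphertext:
P[0]: T = 60, S = E(K, T) = 11; 131 ⊕ 11 = 136.
P[1]: T = 61, S = E(K, T) = 12; 17 ⊕ 12 = 29.
P[2]: T = 62, S = E(K, T) = 13; 54 ⊕ 13 = 59.
P[3]: T = 63, S = E(K, T) = 14; 2 ⊕ 14 = 12.
P[4]: T = 64, S = E(K, T) = 15; 65 ⊕ 15 = 78.
P[5]: T = 65, S = E(K, T) = 16; 185 ⊕ 16 = 169.
Blocks that differ from the original plaintext: P[2].

P[0] = 136, P[1] = 29, P[2] = 59, P[3] = 12, P[4] = 78, P[5] = 169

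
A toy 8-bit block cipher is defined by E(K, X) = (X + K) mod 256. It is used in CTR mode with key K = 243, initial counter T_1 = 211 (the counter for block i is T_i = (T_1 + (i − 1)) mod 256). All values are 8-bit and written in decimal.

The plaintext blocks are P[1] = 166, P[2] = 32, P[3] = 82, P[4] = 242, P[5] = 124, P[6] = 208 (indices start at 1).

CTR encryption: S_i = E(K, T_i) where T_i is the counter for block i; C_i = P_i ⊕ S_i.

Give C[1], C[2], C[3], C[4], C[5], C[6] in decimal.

C[1]: T = 211, S = E(K, T) = 198; 166 ⊕ 198 = 96.
C[2]: T = 212, S = E(K, T) = 199; 32 ⊕ 199 = 231.
C[3]: T = 213, S = E(K, T) = 200; 82 ⊕ 200 = 154.
C[4]: T = 214, S = E(K, T) = 201; 242 ⊕ 201 = 59.
C[5]: T = 215, S = E(K, T) = 202; 124 ⊕ 202 = 182.
C[6]: T = 216, S = E(K, T) = 203; 208 ⊕ 203 = 27.

C[1] = 96, C[2] = 231, C[3] = 154, C[4] = 59, C[5] = 182, C[6] = 27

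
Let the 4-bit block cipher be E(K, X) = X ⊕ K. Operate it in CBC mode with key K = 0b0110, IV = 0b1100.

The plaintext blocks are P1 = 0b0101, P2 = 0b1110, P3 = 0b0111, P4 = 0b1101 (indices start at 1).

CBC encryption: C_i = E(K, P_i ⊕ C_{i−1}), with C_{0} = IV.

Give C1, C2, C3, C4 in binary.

C1 = 0b1111, C2 = 0b0111, C3 = 0b0110, C4 = 0b1101

C1: P1 ⊕ 0b1100 = 0b1001; E(K, 0b1001) = 0b1111.
C2: P2 ⊕ 0b1111 = 0b0001; E(K, 0b0001) = 0b0111.
C3: P3 ⊕ 0b0111 = 0b0000; E(K, 0b0000) = 0b0110.
C4: P4 ⊕ 0b0110 = 0b1011; E(K, 0b1011) = 0b1101.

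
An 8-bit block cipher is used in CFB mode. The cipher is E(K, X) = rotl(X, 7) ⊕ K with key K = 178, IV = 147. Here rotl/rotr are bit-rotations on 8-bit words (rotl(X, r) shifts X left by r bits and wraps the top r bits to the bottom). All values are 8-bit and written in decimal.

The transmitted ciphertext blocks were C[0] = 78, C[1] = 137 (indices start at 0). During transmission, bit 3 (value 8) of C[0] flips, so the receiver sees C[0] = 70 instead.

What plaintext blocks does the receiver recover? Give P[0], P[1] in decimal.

CFB decryption: P_i = C_i ⊕ E(K, C_{i−1}), with C_{−1} = IV.
Only C[0] changed, to 70. In CFB, a change in C_i flips the same bit in P_i and garbles P_{i+1}. Decrypting the received ciphertext:
P[0]: E(K, 147) = 123; 70 ⊕ 123 = 61.
P[1]: E(K, 70) = 145; 137 ⊕ 145 = 24.
Blocks that differ from the original plaintext: P[0], P[1].

P[0] = 61, P[1] = 24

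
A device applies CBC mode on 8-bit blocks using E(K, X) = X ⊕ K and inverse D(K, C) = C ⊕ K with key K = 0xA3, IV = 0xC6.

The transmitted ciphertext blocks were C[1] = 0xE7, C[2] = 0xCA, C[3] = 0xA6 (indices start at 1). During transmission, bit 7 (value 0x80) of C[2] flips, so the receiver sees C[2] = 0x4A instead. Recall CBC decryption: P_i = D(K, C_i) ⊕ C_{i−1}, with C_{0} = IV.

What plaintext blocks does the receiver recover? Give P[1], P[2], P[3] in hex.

Only C[2] changed, to 0x4A. In CBC, a change in C_i garbles P_i and flips the same bit in P_{i+1}. Decrypting the received ciphertext:
P[1]: D(K, 0xE7) = 0x44; 0x44 ⊕ 0xC6 = 0x82.
P[2]: D(K, 0x4A) = 0xE9; 0xE9 ⊕ 0xE7 = 0x0E.
P[3]: D(K, 0xA6) = 0x05; 0x05 ⊕ 0x4A = 0x4F.
Blocks that differ from the original plaintext: P[2], P[3].

P[1] = 0x82, P[2] = 0x0E, P[3] = 0x4F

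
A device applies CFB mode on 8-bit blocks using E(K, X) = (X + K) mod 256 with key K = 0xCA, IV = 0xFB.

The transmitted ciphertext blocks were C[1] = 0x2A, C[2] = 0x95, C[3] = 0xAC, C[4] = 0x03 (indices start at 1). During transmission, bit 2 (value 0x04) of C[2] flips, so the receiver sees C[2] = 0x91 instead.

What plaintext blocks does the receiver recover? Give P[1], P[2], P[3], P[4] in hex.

P[1] = 0xEF, P[2] = 0x65, P[3] = 0xF7, P[4] = 0x75

CFB decryption: P_i = C_i ⊕ E(K, C_{i−1}), with C_{0} = IV.
Only C[2] changed, to 0x91. In CFB, a change in C_i flips the same bit in P_i and garbles P_{i+1}. Decrypting the received ciphertext:
P[1]: E(K, 0xFB) = 0xC5; 0x2A ⊕ 0xC5 = 0xEF.
P[2]: E(K, 0x2A) = 0xF4; 0x91 ⊕ 0xF4 = 0x65.
P[3]: E(K, 0x91) = 0x5B; 0xAC ⊕ 0x5B = 0xF7.
P[4]: E(K, 0xAC) = 0x76; 0x03 ⊕ 0x76 = 0x75.
Blocks that differ from the original plaintext: P[2], P[3].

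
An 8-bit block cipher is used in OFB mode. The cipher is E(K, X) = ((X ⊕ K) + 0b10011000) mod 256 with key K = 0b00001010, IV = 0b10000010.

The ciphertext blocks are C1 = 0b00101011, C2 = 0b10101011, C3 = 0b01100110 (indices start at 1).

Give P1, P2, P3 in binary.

P1 = 0b00001011, P2 = 0b01101001, P3 = 0b00000110

OFB decryption: S_i = E(K, S_{i−1}) with S_{0} = IV; P_i = C_i ⊕ S_i.
P1: S = E(K, 0b10000010) = 0b00100000; 0b00101011 ⊕ 0b00100000 = 0b00001011.
P2: S = E(K, 0b00100000) = 0b11000010; 0b10101011 ⊕ 0b11000010 = 0b01101001.
P3: S = E(K, 0b11000010) = 0b01100000; 0b01100110 ⊕ 0b01100000 = 0b00000110.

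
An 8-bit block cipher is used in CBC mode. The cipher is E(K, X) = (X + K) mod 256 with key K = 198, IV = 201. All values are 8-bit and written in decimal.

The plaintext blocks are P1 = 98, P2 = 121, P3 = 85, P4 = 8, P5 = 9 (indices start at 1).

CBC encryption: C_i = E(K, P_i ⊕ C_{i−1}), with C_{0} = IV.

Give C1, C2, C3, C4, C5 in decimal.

C1 = 113, C2 = 206, C3 = 97, C4 = 47, C5 = 236

C1: P1 ⊕ 201 = 171; E(K, 171) = 113.
C2: P2 ⊕ 113 = 8; E(K, 8) = 206.
C3: P3 ⊕ 206 = 155; E(K, 155) = 97.
C4: P4 ⊕ 97 = 105; E(K, 105) = 47.
C5: P5 ⊕ 47 = 38; E(K, 38) = 236.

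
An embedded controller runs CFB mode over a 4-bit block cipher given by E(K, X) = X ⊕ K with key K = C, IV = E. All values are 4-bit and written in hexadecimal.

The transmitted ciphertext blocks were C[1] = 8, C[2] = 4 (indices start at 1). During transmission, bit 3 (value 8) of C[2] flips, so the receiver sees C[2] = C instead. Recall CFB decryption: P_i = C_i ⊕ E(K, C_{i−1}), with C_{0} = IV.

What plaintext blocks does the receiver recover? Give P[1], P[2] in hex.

P[1] = A, P[2] = 8

Only C[2] changed, to C. In CFB, a change in C_i flips the same bit in P_i and garbles P_{i+1}. Decrypting the received ciphertext:
P[1]: E(K, E) = 2; 8 ⊕ 2 = A.
P[2]: E(K, 8) = 4; C ⊕ 4 = 8.
Blocks that differ from the original plaintext: P[2].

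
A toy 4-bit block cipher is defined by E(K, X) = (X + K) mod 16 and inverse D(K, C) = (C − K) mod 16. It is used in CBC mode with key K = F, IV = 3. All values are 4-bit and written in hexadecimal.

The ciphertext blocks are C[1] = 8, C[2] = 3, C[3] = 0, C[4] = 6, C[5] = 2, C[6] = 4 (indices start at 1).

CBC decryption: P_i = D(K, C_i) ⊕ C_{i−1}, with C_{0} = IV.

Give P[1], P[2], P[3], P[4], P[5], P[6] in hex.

P[1]: D(K, 8) = 9; 9 ⊕ 3 = A.
P[2]: D(K, 3) = 4; 4 ⊕ 8 = C.
P[3]: D(K, 0) = 1; 1 ⊕ 3 = 2.
P[4]: D(K, 6) = 7; 7 ⊕ 0 = 7.
P[5]: D(K, 2) = 3; 3 ⊕ 6 = 5.
P[6]: D(K, 4) = 5; 5 ⊕ 2 = 7.

P[1] = A, P[2] = C, P[3] = 2, P[4] = 7, P[5] = 5, P[6] = 7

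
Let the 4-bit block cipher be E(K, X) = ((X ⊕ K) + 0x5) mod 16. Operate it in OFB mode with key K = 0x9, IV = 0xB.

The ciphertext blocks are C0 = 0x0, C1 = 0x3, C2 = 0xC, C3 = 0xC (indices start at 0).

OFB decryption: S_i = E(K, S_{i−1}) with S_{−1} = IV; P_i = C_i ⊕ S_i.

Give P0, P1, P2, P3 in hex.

P0: S = E(K, 0xB) = 0x7; 0x0 ⊕ 0x7 = 0x7.
P1: S = E(K, 0x7) = 0x3; 0x3 ⊕ 0x3 = 0x0.
P2: S = E(K, 0x3) = 0xF; 0xC ⊕ 0xF = 0x3.
P3: S = E(K, 0xF) = 0xB; 0xC ⊕ 0xB = 0x7.

P0 = 0x7, P1 = 0x0, P2 = 0x3, P3 = 0x7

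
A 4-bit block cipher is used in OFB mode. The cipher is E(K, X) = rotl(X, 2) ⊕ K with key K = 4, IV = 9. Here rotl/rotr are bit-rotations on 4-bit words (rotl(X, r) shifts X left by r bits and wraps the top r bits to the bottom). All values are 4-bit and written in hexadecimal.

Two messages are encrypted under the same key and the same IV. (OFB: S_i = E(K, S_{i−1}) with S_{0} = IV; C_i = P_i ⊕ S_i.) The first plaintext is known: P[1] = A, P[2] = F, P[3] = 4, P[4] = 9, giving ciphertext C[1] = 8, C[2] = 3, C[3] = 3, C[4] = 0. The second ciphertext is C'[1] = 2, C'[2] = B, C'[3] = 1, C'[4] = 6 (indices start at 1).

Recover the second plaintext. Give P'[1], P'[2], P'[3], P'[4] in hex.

P'[1] = 0, P'[2] = 7, P'[3] = 6, P'[4] = F

In OFB with a reused IV, both messages share the same keystream S_i, so C_i ⊕ C'_i = P_i ⊕ P'_i and thus P'_i = P_i ⊕ C_i ⊕ C'_i.
P'[1]: A ⊕ 8 ⊕ 2 = 0.
P'[2]: F ⊕ 3 ⊕ B = 7.
P'[3]: 4 ⊕ 3 ⊕ 1 = 6.
P'[4]: 9 ⊕ 0 ⊕ 6 = F.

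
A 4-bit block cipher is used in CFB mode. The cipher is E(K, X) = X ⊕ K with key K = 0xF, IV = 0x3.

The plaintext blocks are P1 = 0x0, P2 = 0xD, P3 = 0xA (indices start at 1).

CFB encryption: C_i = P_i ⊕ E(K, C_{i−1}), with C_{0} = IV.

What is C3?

C3 = 0xB

C1: E(K, 0x3) = 0xC; 0x0 ⊕ 0xC = 0xC.
C2: E(K, 0xC) = 0x3; 0xD ⊕ 0x3 = 0xE.
C3: E(K, 0xE) = 0x1; 0xA ⊕ 0x1 = 0xB.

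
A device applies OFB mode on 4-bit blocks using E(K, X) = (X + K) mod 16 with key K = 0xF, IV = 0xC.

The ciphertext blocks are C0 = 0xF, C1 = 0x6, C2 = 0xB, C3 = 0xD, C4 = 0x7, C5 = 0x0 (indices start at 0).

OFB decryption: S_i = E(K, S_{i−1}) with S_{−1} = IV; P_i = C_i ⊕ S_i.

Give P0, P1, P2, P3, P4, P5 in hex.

P0: S = E(K, 0xC) = 0xB; 0xF ⊕ 0xB = 0x4.
P1: S = E(K, 0xB) = 0xA; 0x6 ⊕ 0xA = 0xC.
P2: S = E(K, 0xA) = 0x9; 0xB ⊕ 0x9 = 0x2.
P3: S = E(K, 0x9) = 0x8; 0xD ⊕ 0x8 = 0x5.
P4: S = E(K, 0x8) = 0x7; 0x7 ⊕ 0x7 = 0x0.
P5: S = E(K, 0x7) = 0x6; 0x0 ⊕ 0x6 = 0x6.

P0 = 0x4, P1 = 0xC, P2 = 0x2, P3 = 0x5, P4 = 0x0, P5 = 0x6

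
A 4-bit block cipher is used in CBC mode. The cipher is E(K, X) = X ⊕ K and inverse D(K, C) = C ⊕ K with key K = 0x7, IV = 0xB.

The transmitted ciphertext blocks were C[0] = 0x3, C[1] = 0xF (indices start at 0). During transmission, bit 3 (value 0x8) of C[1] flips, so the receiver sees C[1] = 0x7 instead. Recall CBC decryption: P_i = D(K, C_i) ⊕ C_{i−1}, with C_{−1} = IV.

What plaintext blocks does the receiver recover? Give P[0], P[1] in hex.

Only C[1] changed, to 0x7. In CBC, a change in C_i garbles P_i and flips the same bit in P_{i+1}. Decrypting the received ciphertext:
P[0]: D(K, 0x3) = 0x4; 0x4 ⊕ 0xB = 0xF.
P[1]: D(K, 0x7) = 0x0; 0x0 ⊕ 0x3 = 0x3.
Blocks that differ from the original plaintext: P[1].

P[0] = 0xF, P[1] = 0x3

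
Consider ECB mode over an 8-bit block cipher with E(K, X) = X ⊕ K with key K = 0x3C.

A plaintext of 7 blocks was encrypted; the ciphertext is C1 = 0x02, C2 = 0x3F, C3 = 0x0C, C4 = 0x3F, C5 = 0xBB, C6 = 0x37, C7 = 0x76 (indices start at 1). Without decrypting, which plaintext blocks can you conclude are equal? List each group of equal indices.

ECB encrypts each block independently with the same key, so equal ciphertext blocks imply equal plaintext blocks.
C2 = C4 = 0x3F, so P2 = P4.

P2 = P4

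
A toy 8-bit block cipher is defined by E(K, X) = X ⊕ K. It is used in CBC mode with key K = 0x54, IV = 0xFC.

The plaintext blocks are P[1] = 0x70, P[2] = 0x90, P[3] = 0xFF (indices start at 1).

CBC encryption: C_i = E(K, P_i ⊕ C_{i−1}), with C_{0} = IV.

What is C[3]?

C[1]: P[1] ⊕ 0xFC = 0x8C; E(K, 0x8C) = 0xD8.
C[2]: P[2] ⊕ 0xD8 = 0x48; E(K, 0x48) = 0x1C.
C[3]: P[3] ⊕ 0x1C = 0xE3; E(K, 0xE3) = 0xB7.

C[3] = 0xB7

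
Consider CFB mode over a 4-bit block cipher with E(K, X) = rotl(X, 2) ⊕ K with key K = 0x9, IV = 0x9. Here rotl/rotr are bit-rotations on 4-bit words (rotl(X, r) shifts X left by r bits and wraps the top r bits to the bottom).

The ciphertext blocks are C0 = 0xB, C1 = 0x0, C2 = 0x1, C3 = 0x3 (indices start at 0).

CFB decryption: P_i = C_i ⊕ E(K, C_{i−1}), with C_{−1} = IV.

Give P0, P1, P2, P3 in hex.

P0: E(K, 0x9) = 0xF; 0xB ⊕ 0xF = 0x4.
P1: E(K, 0xB) = 0x7; 0x0 ⊕ 0x7 = 0x7.
P2: E(K, 0x0) = 0x9; 0x1 ⊕ 0x9 = 0x8.
P3: E(K, 0x1) = 0xD; 0x3 ⊕ 0xD = 0xE.

P0 = 0x4, P1 = 0x7, P2 = 0x8, P3 = 0xE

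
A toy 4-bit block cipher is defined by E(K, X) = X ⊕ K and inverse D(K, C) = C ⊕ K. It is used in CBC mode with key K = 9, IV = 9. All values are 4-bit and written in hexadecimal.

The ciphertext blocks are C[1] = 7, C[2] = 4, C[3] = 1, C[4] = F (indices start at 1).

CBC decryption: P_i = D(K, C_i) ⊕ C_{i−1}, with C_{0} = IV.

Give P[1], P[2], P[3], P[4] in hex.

P[1]: D(K, 7) = E; E ⊕ 9 = 7.
P[2]: D(K, 4) = D; D ⊕ 7 = A.
P[3]: D(K, 1) = 8; 8 ⊕ 4 = C.
P[4]: D(K, F) = 6; 6 ⊕ 1 = 7.

P[1] = 7, P[2] = A, P[3] = C, P[4] = 7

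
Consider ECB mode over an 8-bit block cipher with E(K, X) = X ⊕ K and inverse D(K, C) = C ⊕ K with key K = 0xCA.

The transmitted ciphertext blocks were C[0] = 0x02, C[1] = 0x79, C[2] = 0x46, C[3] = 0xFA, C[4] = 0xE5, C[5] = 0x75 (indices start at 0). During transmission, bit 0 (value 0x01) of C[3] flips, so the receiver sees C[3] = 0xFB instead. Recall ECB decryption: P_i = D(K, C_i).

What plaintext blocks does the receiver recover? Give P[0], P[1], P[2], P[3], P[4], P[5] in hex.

Only C[3] changed, to 0xFB. In ECB, a change in C_i affects only P_i. Decrypting the received ciphertext:
P[0]: D(K, 0x02) = 0xC8.
P[1]: D(K, 0x79) = 0xB3.
P[2]: D(K, 0x46) = 0x8C.
P[3]: D(K, 0xFB) = 0x31.
P[4]: D(K, 0xE5) = 0x2F.
P[5]: D(K, 0x75) = 0xBF.
Blocks that differ from the original plaintext: P[3].

P[0] = 0xC8, P[1] = 0xB3, P[2] = 0x8C, P[3] = 0x31, P[4] = 0x2F, P[5] = 0xBF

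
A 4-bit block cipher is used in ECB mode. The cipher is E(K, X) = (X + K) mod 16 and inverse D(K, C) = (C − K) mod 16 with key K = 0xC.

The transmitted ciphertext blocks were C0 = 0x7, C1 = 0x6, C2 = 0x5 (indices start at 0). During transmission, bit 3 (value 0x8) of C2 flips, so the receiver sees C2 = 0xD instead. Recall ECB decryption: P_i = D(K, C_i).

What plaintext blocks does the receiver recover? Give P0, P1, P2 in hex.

Only C2 changed, to 0xD. In ECB, a change in C_i affects only P_i. Decrypting the received ciphertext:
P0: D(K, 0x7) = 0xB.
P1: D(K, 0x6) = 0xA.
P2: D(K, 0xD) = 0x1.
Blocks that differ from the original plaintext: P2.

P0 = 0xB, P1 = 0xA, P2 = 0x1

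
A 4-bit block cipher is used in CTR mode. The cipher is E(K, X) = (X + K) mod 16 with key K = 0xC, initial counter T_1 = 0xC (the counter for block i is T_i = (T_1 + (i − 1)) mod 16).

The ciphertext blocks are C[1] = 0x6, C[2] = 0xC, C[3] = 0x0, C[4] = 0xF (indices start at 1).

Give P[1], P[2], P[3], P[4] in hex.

P[1] = 0xE, P[2] = 0x5, P[3] = 0xA, P[4] = 0x4

CTR decryption: S_i = E(K, T_i) where T_i is the counter for block i; P_i = C_i ⊕ S_i.
P[1]: T = 0xC, S = E(K, T) = 0x8; 0x6 ⊕ 0x8 = 0xE.
P[2]: T = 0xD, S = E(K, T) = 0x9; 0xC ⊕ 0x9 = 0x5.
P[3]: T = 0xE, S = E(K, T) = 0xA; 0x0 ⊕ 0xA = 0xA.
P[4]: T = 0xF, S = E(K, T) = 0xB; 0xF ⊕ 0xB = 0x4.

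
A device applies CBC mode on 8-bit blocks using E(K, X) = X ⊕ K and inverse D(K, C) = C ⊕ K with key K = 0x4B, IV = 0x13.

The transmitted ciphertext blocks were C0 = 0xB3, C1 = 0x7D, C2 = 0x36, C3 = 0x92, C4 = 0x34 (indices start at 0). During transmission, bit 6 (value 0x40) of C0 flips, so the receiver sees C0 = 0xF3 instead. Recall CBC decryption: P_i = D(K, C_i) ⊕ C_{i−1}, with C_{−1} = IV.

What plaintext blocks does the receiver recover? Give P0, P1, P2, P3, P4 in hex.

P0 = 0xAB, P1 = 0xC5, P2 = 0x00, P3 = 0xEF, P4 = 0xED

Only C0 changed, to 0xF3. In CBC, a change in C_i garbles P_i and flips the same bit in P_{i+1}. Decrypting the received ciphertext:
P0: D(K, 0xF3) = 0xB8; 0xB8 ⊕ 0x13 = 0xAB.
P1: D(K, 0x7D) = 0x36; 0x36 ⊕ 0xF3 = 0xC5.
P2: D(K, 0x36) = 0x7D; 0x7D ⊕ 0x7D = 0x00.
P3: D(K, 0x92) = 0xD9; 0xD9 ⊕ 0x36 = 0xEF.
P4: D(K, 0x34) = 0x7F; 0x7F ⊕ 0x92 = 0xED.
Blocks that differ from the original plaintext: P0, P1.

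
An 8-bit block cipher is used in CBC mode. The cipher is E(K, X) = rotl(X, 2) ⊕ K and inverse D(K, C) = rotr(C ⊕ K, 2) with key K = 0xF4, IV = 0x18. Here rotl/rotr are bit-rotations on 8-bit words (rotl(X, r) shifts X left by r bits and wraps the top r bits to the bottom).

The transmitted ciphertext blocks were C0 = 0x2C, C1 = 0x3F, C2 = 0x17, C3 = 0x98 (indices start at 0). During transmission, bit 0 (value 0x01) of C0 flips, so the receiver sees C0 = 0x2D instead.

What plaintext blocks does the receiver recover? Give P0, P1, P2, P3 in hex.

CBC decryption: P_i = D(K, C_i) ⊕ C_{i−1}, with C_{−1} = IV.
Only C0 changed, to 0x2D. In CBC, a change in C_i garbles P_i and flips the same bit in P_{i+1}. Decrypting the received ciphertext:
P0: D(K, 0x2D) = 0x76; 0x76 ⊕ 0x18 = 0x6E.
P1: D(K, 0x3F) = 0xF2; 0xF2 ⊕ 0x2D = 0xDF.
P2: D(K, 0x17) = 0xF8; 0xF8 ⊕ 0x3F = 0xC7.
P3: D(K, 0x98) = 0x1B; 0x1B ⊕ 0x17 = 0x0C.
Blocks that differ from the original plaintext: P0, P1.

P0 = 0x6E, P1 = 0xDF, P2 = 0xC7, P3 = 0x0C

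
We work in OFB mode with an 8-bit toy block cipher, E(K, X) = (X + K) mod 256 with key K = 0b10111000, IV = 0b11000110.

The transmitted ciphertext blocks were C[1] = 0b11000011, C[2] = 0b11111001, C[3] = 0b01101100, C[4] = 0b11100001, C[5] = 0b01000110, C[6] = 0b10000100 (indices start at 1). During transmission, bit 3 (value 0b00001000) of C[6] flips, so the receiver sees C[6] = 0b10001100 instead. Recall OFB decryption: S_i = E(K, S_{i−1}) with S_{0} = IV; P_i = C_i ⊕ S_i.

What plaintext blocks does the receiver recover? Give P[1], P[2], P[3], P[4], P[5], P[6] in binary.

P[1] = 0b10111101, P[2] = 0b11001111, P[3] = 0b10000010, P[4] = 0b01000111, P[5] = 0b00011000, P[6] = 0b10011010

Only C[6] changed, to 0b10001100. In OFB, a change in C_i flips the same bit in P_i only; the keystream is unaffected. Decrypting the received ciphertext:
P[1]: S = E(K, 0b11000110) = 0b01111110; 0b11000011 ⊕ 0b01111110 = 0b10111101.
P[2]: S = E(K, 0b01111110) = 0b00110110; 0b11111001 ⊕ 0b00110110 = 0b11001111.
P[3]: S = E(K, 0b00110110) = 0b11101110; 0b01101100 ⊕ 0b11101110 = 0b10000010.
P[4]: S = E(K, 0b11101110) = 0b10100110; 0b11100001 ⊕ 0b10100110 = 0b01000111.
P[5]: S = E(K, 0b10100110) = 0b01011110; 0b01000110 ⊕ 0b01011110 = 0b00011000.
P[6]: S = E(K, 0b01011110) = 0b00010110; 0b10001100 ⊕ 0b00010110 = 0b10011010.
Blocks that differ from the original plaintext: P[6].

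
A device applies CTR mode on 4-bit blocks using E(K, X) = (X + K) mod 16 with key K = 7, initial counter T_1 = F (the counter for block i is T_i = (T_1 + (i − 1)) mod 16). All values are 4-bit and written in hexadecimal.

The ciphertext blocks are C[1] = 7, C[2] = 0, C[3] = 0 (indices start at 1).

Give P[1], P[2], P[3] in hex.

P[1] = 1, P[2] = 7, P[3] = 8

CTR decryption: S_i = E(K, T_i) where T_i is the counter for block i; P_i = C_i ⊕ S_i.
P[1]: T = F, S = E(K, T) = 6; 7 ⊕ 6 = 1.
P[2]: T = 0, S = E(K, T) = 7; 0 ⊕ 7 = 7.
P[3]: T = 1, S = E(K, T) = 8; 0 ⊕ 8 = 8.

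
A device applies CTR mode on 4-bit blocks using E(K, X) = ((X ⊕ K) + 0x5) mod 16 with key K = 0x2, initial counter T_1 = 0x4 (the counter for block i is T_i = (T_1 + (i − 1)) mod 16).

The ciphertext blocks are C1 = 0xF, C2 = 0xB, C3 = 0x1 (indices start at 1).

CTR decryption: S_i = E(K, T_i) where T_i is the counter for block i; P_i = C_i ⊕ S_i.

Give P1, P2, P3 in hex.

P1 = 0x4, P2 = 0x7, P3 = 0x8

P1: T = 0x4, S = E(K, T) = 0xB; 0xF ⊕ 0xB = 0x4.
P2: T = 0x5, S = E(K, T) = 0xC; 0xB ⊕ 0xC = 0x7.
P3: T = 0x6, S = E(K, T) = 0x9; 0x1 ⊕ 0x9 = 0x8.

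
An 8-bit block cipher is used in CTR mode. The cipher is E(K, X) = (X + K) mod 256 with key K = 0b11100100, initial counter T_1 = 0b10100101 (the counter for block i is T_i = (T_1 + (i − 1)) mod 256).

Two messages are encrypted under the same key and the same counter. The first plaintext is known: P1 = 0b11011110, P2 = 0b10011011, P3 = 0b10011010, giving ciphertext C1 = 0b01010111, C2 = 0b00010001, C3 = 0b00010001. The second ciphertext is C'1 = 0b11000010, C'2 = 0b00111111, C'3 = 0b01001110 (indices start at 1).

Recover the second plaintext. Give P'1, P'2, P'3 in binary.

P'1 = 0b01001011, P'2 = 0b10110101, P'3 = 0b11000101

In CTR with a reused counter, both messages share the same keystream S_i, so C_i ⊕ C'_i = P_i ⊕ P'_i and thus P'_i = P_i ⊕ C_i ⊕ C'_i.
P'1: 0b11011110 ⊕ 0b01010111 ⊕ 0b11000010 = 0b01001011.
P'2: 0b10011011 ⊕ 0b00010001 ⊕ 0b00111111 = 0b10110101.
P'3: 0b10011010 ⊕ 0b00010001 ⊕ 0b01001110 = 0b11000101.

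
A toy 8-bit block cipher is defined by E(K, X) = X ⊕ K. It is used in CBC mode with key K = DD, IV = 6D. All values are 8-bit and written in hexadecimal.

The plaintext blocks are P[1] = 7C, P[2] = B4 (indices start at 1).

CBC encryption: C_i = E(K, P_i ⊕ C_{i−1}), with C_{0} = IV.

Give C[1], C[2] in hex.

C[1] = CC, C[2] = A5

C[1]: P[1] ⊕ 6D = 11; E(K, 11) = CC.
C[2]: P[2] ⊕ CC = 78; E(K, 78) = A5.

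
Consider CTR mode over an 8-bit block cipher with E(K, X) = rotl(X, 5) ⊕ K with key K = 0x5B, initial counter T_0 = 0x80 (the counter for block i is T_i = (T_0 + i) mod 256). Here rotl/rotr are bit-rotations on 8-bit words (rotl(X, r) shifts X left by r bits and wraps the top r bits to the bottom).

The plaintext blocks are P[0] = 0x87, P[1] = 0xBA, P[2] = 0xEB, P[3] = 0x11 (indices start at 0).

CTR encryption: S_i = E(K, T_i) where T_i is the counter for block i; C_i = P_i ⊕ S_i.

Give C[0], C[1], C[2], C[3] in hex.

C[0]: T = 0x80, S = E(K, T) = 0x4B; 0x87 ⊕ 0x4B = 0xCC.
C[1]: T = 0x81, S = E(K, T) = 0x6B; 0xBA ⊕ 0x6B = 0xD1.
C[2]: T = 0x82, S = E(K, T) = 0x0B; 0xEB ⊕ 0x0B = 0xE0.
C[3]: T = 0x83, S = E(K, T) = 0x2B; 0x11 ⊕ 0x2B = 0x3A.

C[0] = 0xCC, C[1] = 0xD1, C[2] = 0xE0, C[3] = 0x3A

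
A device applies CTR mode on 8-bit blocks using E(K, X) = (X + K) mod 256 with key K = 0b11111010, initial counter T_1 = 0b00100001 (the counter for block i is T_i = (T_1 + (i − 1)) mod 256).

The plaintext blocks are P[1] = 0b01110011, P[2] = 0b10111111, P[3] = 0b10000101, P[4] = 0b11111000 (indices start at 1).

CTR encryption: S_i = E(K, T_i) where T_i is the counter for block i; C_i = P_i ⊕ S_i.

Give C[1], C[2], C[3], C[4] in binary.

C[1] = 0b01101000, C[2] = 0b10100011, C[3] = 0b10011000, C[4] = 0b11100110

C[1]: T = 0b00100001, S = E(K, T) = 0b00011011; 0b01110011 ⊕ 0b00011011 = 0b01101000.
C[2]: T = 0b00100010, S = E(K, T) = 0b00011100; 0b10111111 ⊕ 0b00011100 = 0b10100011.
C[3]: T = 0b00100011, S = E(K, T) = 0b00011101; 0b10000101 ⊕ 0b00011101 = 0b10011000.
C[4]: T = 0b00100100, S = E(K, T) = 0b00011110; 0b11111000 ⊕ 0b00011110 = 0b11100110.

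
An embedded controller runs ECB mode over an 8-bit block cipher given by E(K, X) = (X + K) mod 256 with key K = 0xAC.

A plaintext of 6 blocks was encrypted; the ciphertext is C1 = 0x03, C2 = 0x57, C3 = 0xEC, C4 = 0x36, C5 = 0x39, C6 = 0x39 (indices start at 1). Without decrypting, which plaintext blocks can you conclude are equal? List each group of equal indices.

P5 = P6

ECB encrypts each block independently with the same key, so equal ciphertext blocks imply equal plaintext blocks.
C5 = C6 = 0x39, so P5 = P6.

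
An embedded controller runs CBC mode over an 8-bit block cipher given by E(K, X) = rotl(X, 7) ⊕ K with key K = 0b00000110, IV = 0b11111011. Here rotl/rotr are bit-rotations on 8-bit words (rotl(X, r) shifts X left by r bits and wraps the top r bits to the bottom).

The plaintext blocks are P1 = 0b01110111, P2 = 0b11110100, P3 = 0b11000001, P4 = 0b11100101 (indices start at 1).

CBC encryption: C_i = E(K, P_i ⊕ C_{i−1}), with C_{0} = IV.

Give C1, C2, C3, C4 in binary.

C1 = 0b01000000, C2 = 0b01011100, C3 = 0b11001000, C4 = 0b10010000

C1: P1 ⊕ 0b11111011 = 0b10001100; E(K, 0b10001100) = 0b01000000.
C2: P2 ⊕ 0b01000000 = 0b10110100; E(K, 0b10110100) = 0b01011100.
C3: P3 ⊕ 0b01011100 = 0b10011101; E(K, 0b10011101) = 0b11001000.
C4: P4 ⊕ 0b11001000 = 0b00101101; E(K, 0b00101101) = 0b10010000.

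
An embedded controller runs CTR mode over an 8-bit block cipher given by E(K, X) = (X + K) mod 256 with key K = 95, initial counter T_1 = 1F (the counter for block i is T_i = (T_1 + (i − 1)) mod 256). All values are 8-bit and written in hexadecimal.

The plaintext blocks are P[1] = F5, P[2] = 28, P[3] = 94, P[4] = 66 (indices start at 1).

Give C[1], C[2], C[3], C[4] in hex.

C[1] = 41, C[2] = 9D, C[3] = 22, C[4] = D1

CTR encryption: S_i = E(K, T_i) where T_i is the counter for block i; C_i = P_i ⊕ S_i.
C[1]: T = 1F, S = E(K, T) = B4; F5 ⊕ B4 = 41.
C[2]: T = 20, S = E(K, T) = B5; 28 ⊕ B5 = 9D.
C[3]: T = 21, S = E(K, T) = B6; 94 ⊕ B6 = 22.
C[4]: T = 22, S = E(K, T) = B7; 66 ⊕ B7 = D1.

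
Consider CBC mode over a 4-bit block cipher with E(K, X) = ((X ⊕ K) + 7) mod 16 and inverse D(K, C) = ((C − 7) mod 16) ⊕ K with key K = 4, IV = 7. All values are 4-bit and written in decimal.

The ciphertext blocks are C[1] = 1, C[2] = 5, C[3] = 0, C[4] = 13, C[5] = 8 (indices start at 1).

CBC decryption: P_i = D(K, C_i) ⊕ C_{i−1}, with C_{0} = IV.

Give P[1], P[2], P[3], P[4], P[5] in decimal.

P[1] = 9, P[2] = 11, P[3] = 8, P[4] = 2, P[5] = 8

P[1]: D(K, 1) = 14; 14 ⊕ 7 = 9.
P[2]: D(K, 5) = 10; 10 ⊕ 1 = 11.
P[3]: D(K, 0) = 13; 13 ⊕ 5 = 8.
P[4]: D(K, 13) = 2; 2 ⊕ 0 = 2.
P[5]: D(K, 8) = 5; 5 ⊕ 13 = 8.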